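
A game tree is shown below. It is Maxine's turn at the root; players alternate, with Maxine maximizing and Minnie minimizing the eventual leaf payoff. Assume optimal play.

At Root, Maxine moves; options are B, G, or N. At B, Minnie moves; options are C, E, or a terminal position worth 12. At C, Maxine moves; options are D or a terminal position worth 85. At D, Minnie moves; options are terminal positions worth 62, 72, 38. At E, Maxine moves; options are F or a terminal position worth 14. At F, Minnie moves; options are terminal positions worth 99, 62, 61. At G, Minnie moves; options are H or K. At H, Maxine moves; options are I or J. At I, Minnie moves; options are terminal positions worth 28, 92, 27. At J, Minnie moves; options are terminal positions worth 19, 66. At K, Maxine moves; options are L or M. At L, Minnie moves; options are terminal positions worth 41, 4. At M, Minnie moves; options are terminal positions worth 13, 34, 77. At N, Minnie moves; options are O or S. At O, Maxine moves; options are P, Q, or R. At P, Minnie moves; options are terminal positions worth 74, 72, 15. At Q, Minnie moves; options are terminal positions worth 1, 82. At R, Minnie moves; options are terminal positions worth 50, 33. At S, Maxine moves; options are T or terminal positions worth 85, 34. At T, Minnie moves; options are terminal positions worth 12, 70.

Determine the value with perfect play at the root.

D (Minnie): min(62, 72, 38) = 38
C (Maxine): max(38, 85) = 85
F (Minnie): min(99, 62, 61) = 61
E (Maxine): max(61, 14) = 61
B (Minnie): min(85, 61, 12) = 12
I (Minnie): min(28, 92, 27) = 27
J (Minnie): min(19, 66) = 19
H (Maxine): max(27, 19) = 27
L (Minnie): min(41, 4) = 4
M (Minnie): min(13, 34, 77) = 13
K (Maxine): max(4, 13) = 13
G (Minnie): min(27, 13) = 13
P (Minnie): min(74, 72, 15) = 15
Q (Minnie): min(1, 82) = 1
R (Minnie): min(50, 33) = 33
O (Maxine): max(15, 1, 33) = 33
T (Minnie): min(12, 70) = 12
S (Maxine): max(12, 85, 34) = 85
N (Minnie): min(33, 85) = 33
Root (Maxine): max(12, 13, 33) = 33

33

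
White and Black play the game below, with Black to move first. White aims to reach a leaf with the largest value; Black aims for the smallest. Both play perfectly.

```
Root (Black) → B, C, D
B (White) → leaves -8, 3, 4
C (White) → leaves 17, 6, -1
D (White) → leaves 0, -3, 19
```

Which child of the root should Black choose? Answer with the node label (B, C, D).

B (White): max(-8, 3, 4) = 4
C (White): max(17, 6, -1) = 17
D (White): max(0, -3, 19) = 19
Root (Black): min(4, 17, 19) = 4
Black picks the child with the lowest value: B (value 4).

B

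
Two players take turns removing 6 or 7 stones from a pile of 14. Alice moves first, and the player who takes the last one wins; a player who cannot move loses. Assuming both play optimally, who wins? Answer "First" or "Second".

Second

Mark each pile size as W (mover wins) or L (mover loses):
i:   0  1  2  3  4  5  6  7  8  9 10 11 12 13 14
     L  L  L  L  L  L  W  W  W  W  W  W  W  L  L
Position 14 is L, so the second player wins.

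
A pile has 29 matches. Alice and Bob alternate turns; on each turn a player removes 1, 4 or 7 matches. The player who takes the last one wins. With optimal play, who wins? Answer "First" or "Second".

Mark each pile size as W (mover wins) or L (mover loses):
i:   0  1  2  3  4  5  6  7  8  9 10 11 12 13 14 15 16 17 18 19 20 21 22 23 24 25 26 27 28 29
     L  W  L  W  W  L  W  W  L  W  L  W  W  L  W  W  L  W  L  W  W  L  W  W  L  W  L  W  W  L
Position 29 is L, so the second player wins.

Second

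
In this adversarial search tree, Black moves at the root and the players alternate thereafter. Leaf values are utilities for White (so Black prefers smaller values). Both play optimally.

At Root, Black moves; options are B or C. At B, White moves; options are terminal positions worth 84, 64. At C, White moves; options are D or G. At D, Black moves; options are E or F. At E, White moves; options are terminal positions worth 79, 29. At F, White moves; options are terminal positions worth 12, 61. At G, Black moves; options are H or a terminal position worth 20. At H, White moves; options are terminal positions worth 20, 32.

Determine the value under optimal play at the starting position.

B (White): max(84, 64) = 84
E (White): max(79, 29) = 79
F (White): max(12, 61) = 61
D (Black): min(79, 61) = 61
H (White): max(20, 32) = 32
G (Black): min(32, 20) = 20
C (White): max(61, 20) = 61
Root (Black): min(84, 61) = 61

61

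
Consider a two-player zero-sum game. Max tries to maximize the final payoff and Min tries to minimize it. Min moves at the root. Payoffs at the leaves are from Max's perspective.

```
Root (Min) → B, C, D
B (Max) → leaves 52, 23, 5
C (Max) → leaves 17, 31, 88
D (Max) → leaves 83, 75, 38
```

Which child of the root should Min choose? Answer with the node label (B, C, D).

B (Max): max(52, 23, 5) = 52
C (Max): max(17, 31, 88) = 88
D (Max): max(83, 75, 38) = 83
Root (Min): min(52, 88, 83) = 52
Min picks the child with the lowest value: B (value 52).

B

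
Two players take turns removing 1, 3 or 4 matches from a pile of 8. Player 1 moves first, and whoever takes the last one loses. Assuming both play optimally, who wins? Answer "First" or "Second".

Second

W/L table (W = player to move can force a win):
i:   0  1  2  3  4  5  6  7  8
     W  L  W  L  W  W  W  W  L
Position 8 is L, so the second player wins.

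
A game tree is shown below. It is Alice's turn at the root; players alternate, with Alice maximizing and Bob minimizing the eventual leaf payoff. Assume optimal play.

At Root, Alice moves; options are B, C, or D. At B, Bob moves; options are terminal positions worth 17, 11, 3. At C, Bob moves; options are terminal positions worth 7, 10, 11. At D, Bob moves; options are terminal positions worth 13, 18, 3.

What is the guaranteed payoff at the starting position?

B (Bob): min(17, 11, 3) = 3
C (Bob): min(7, 10, 11) = 7
D (Bob): min(13, 18, 3) = 3
Root (Alice): max(3, 7, 3) = 7

7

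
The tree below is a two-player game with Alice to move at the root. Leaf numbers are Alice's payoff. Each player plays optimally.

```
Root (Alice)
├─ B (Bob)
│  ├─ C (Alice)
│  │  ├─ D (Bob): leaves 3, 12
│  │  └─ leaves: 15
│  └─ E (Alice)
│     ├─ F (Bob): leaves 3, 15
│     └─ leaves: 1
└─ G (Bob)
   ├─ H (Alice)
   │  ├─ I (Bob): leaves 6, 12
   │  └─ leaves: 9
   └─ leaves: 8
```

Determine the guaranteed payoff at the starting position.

8

D (Bob): min(3, 12) = 3
C (Alice): max(3, 15) = 15
F (Bob): min(3, 15) = 3
E (Alice): max(3, 1) = 3
B (Bob): min(15, 3) = 3
I (Bob): min(6, 12) = 6
H (Alice): max(6, 9) = 9
G (Bob): min(9, 8) = 8
Root (Alice): max(3, 8) = 8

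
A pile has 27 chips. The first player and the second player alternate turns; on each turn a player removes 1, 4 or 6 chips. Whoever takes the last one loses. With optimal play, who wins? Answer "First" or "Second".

First

i:   0  1  2  3  4  5  6  7  8  9 10 11 12 13 14 15 16 17 18 19 20 21 22 23 24 25 26 27
     W  L  W  L  W  W  L  W  L  W  W  L  W  L  W  W  L  W  L  W  W  L  W  L  W  W  L  W
Position 27 is W, so the first player wins.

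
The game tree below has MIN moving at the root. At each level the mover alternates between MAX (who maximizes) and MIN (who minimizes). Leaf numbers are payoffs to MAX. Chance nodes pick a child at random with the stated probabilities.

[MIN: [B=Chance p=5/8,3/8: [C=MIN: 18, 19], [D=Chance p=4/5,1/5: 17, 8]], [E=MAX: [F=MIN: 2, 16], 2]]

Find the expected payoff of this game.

C (MIN): min(18, 19) = 18
D (Chance): 4/5·17 + 1/5·8 = 15.2
B (Chance): 5/8·18 + 3/8·15.2 = 16.95
F (MIN): min(2, 16) = 2
E (MAX): max(2, 2) = 2
Root (MIN): min(16.95, 2) = 2

2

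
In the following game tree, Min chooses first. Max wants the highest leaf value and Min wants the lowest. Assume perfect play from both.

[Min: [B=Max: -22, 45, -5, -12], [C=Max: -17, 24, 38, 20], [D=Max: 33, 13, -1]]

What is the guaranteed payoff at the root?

B (Max): max(-22, 45, -5, -12) = 45
C (Max): max(-17, 24, 38, 20) = 38
D (Max): max(33, 13, -1) = 33
Root (Min): min(45, 38, 33) = 33

33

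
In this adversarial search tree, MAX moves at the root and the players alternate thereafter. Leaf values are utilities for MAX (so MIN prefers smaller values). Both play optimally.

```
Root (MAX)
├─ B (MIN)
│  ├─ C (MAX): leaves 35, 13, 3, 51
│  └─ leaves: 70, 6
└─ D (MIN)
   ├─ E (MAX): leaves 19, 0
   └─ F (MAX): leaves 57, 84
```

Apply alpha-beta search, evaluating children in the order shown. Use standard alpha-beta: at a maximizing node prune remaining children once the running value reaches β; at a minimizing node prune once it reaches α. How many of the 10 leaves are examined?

9

C [α=-∞,β=+∞]: v=51
B [α=-∞,β=+∞]: v=6
E [α=6,β=+∞]: v=19
F [α=6,β=19]: v=57 after child 1 ≥ β → β-cutoff, skip 1
D [α=6,β=+∞]: v=19
Root [α=-∞,β=+∞]: v=19
Leaves evaluated: 9 of 10.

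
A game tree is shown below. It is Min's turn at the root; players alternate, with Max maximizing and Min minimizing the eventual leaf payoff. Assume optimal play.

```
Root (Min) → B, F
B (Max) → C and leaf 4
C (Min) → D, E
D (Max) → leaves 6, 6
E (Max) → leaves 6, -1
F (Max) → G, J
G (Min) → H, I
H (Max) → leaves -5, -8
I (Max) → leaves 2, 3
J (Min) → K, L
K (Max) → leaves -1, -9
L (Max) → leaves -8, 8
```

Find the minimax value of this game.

D (Max): max(6, 6) = 6
E (Max): max(6, -1) = 6
C (Min): min(6, 6) = 6
B (Max): max(6, 4) = 6
H (Max): max(-5, -8) = -5
I (Max): max(2, 3) = 3
G (Min): min(-5, 3) = -5
K (Max): max(-1, -9) = -1
L (Max): max(-8, 8) = 8
J (Min): min(-1, 8) = -1
F (Max): max(-5, -1) = -1
Root (Min): min(6, -1) = -1

-1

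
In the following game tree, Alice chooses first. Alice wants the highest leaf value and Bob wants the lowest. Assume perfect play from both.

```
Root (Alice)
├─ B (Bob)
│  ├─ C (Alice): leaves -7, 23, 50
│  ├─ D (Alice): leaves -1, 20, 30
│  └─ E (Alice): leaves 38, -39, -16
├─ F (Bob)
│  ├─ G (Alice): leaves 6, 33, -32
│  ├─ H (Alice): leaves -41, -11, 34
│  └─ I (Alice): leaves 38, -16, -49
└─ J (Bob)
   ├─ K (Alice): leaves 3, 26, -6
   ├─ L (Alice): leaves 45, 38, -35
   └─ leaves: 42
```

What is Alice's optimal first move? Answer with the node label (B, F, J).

F

C (Alice): max(-7, 23, 50) = 50
D (Alice): max(-1, 20, 30) = 30
E (Alice): max(38, -39, -16) = 38
B (Bob): min(50, 30, 38) = 30
G (Alice): max(6, 33, -32) = 33
H (Alice): max(-41, -11, 34) = 34
I (Alice): max(38, -16, -49) = 38
F (Bob): min(33, 34, 38) = 33
K (Alice): max(3, 26, -6) = 26
L (Alice): max(45, 38, -35) = 45
J (Bob): min(26, 45, 42) = 26
Root (Alice): max(30, 33, 26) = 33
Alice picks the child with the highest value: F (value 33).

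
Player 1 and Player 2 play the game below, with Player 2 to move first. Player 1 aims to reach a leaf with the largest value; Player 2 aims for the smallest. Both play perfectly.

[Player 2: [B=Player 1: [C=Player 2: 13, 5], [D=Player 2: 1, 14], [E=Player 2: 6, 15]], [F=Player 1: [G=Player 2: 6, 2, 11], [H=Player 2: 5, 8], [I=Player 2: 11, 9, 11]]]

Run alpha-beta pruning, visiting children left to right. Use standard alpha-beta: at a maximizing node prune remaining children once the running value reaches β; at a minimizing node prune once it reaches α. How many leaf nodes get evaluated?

13

C [α=-∞,β=+∞]: v=5
D [α=5,β=+∞]: v=1 after child 1 ≤ α → α-cutoff, skip 1
E [α=5,β=+∞]: v=6
B [α=-∞,β=+∞]: v=6
G [α=-∞,β=6]: v=2
H [α=2,β=6]: v=5
I [α=5,β=6]: v=9
F [α=-∞,β=6]: v=9
Root [α=-∞,β=+∞]: v=6
Leaves evaluated: 13 of 14.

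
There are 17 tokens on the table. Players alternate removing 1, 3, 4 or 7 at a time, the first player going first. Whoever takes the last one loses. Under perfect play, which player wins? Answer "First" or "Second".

i:   0  1  2  3  4  5  6  7  8  9 10 11 12 13 14 15 16 17
     W  L  W  L  W  W  W  W  W  L  W  L  W  W  W  W  W  L
Position 17 is L, so the second player wins.

Second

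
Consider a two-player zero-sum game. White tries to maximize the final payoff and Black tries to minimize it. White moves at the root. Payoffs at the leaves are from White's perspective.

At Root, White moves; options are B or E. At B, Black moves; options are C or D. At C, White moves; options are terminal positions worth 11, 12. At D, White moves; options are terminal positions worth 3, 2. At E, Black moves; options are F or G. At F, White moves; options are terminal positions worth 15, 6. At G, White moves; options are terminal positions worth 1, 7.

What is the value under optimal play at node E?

F: max(15, 6) = 15
G: max(1, 7) = 7
E: min(15, 7) = 7

7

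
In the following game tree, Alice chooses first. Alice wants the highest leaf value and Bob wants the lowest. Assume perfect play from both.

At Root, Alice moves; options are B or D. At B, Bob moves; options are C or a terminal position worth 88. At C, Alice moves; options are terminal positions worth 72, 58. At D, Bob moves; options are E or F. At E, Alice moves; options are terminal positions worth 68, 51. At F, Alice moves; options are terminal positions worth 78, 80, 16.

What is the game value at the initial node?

72

C (Alice): max(72, 58) = 72
B (Bob): min(72, 88) = 72
E (Alice): max(68, 51) = 68
F (Alice): max(78, 80, 16) = 80
D (Bob): min(68, 80) = 68
Root (Alice): max(72, 68) = 72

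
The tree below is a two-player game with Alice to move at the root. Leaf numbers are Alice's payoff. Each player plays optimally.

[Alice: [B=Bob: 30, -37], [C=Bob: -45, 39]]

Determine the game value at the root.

B (Bob): min(30, -37) = -37
C (Bob): min(-45, 39) = -45
Root (Alice): max(-37, -45) = -37

-37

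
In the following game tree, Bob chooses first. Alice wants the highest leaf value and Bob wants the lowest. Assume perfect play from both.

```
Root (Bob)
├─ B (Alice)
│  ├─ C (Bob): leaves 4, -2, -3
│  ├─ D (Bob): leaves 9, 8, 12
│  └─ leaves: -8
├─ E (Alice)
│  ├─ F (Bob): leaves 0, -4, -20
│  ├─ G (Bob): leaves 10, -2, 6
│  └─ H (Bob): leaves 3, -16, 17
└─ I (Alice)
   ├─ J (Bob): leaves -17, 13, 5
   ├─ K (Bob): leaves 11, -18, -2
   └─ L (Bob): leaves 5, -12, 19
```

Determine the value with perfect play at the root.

-12

C (Bob): min(4, -2, -3) = -3
D (Bob): min(9, 8, 12) = 8
B (Alice): max(-3, 8, -8) = 8
F (Bob): min(0, -4, -20) = -20
G (Bob): min(10, -2, 6) = -2
H (Bob): min(3, -16, 17) = -16
E (Alice): max(-20, -2, -16) = -2
J (Bob): min(-17, 13, 5) = -17
K (Bob): min(11, -18, -2) = -18
L (Bob): min(5, -12, 19) = -12
I (Alice): max(-17, -18, -12) = -12
Root (Bob): min(8, -2, -12) = -12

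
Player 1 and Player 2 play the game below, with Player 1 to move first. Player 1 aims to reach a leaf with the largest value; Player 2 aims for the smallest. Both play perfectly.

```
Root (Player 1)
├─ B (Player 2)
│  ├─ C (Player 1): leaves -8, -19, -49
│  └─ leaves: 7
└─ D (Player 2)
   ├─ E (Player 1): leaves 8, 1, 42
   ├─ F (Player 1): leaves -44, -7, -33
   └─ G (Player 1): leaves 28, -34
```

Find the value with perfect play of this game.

-7

C (Player 1): max(-8, -19, -49) = -8
B (Player 2): min(-8, 7) = -8
E (Player 1): max(8, 1, 42) = 42
F (Player 1): max(-44, -7, -33) = -7
G (Player 1): max(28, -34) = 28
D (Player 2): min(42, -7, 28) = -7
Root (Player 1): max(-8, -7) = -7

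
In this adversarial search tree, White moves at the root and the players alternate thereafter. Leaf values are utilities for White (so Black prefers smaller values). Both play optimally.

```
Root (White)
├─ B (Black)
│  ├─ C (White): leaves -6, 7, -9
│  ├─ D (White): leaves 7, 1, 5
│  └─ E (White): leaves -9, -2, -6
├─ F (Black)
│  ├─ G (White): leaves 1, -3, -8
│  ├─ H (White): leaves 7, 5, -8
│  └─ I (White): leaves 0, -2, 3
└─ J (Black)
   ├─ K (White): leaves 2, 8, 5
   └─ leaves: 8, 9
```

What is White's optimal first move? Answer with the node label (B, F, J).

J

C (White): max(-6, 7, -9) = 7
D (White): max(7, 1, 5) = 7
E (White): max(-9, -2, -6) = -2
B (Black): min(7, 7, -2) = -2
G (White): max(1, -3, -8) = 1
H (White): max(7, 5, -8) = 7
I (White): max(0, -2, 3) = 3
F (Black): min(1, 7, 3) = 1
K (White): max(2, 8, 5) = 8
J (Black): min(8, 8, 9) = 8
Root (White): max(-2, 1, 8) = 8
White picks the child with the highest value: J (value 8).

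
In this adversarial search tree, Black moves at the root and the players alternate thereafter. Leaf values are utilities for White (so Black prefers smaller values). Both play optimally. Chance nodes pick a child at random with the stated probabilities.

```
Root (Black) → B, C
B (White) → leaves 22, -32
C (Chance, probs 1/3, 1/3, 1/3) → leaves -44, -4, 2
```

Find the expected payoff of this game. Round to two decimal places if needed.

-15.33

B (White): max(22, -32) = 22
C (Chance): 1/3·-44 + 1/3·-4 + 1/3·2 = -15.33
Root (Black): min(22, -15.33) = -15.33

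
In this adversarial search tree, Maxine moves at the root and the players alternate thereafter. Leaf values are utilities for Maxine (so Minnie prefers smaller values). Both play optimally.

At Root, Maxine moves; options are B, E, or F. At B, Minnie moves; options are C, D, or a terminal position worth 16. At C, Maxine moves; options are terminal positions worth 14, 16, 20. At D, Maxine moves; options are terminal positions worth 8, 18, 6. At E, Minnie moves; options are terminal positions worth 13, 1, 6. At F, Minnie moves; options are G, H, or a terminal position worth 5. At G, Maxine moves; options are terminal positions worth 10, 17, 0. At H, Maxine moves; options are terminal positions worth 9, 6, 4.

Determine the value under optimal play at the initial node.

C (Maxine): max(14, 16, 20) = 20
D (Maxine): max(8, 18, 6) = 18
B (Minnie): min(20, 18, 16) = 16
E (Minnie): min(13, 1, 6) = 1
G (Maxine): max(10, 17, 0) = 17
H (Maxine): max(9, 6, 4) = 9
F (Minnie): min(17, 9, 5) = 5
Root (Maxine): max(16, 1, 5) = 16

16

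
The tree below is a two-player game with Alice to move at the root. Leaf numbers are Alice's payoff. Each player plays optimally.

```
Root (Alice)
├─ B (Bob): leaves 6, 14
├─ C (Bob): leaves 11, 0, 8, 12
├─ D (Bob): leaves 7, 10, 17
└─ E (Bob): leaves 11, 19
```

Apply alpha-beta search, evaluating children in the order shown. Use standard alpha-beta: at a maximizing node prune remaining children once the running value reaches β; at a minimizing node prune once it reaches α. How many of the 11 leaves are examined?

B [α=-∞,β=+∞]: v=6
C [α=6,β=+∞]: v=0 after child 2 ≤ α → α-cutoff, skip 2
D [α=6,β=+∞]: v=7
E [α=7,β=+∞]: v=11
Root [α=-∞,β=+∞]: v=11
Leaves evaluated: 9 of 11.

9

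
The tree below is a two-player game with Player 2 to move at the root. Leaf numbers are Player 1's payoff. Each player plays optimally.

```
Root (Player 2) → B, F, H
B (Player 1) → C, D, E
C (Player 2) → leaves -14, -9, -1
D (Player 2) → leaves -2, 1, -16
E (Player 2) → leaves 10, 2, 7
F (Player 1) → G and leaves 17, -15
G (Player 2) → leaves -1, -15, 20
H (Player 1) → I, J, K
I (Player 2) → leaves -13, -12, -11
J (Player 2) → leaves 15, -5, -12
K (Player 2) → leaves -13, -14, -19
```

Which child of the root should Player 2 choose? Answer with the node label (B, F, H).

C (Player 2): min(-14, -9, -1) = -14
D (Player 2): min(-2, 1, -16) = -16
E (Player 2): min(10, 2, 7) = 2
B (Player 1): max(-14, -16, 2) = 2
G (Player 2): min(-1, -15, 20) = -15
F (Player 1): max(-15, 17, -15) = 17
I (Player 2): min(-13, -12, -11) = -13
J (Player 2): min(15, -5, -12) = -12
K (Player 2): min(-13, -14, -19) = -19
H (Player 1): max(-13, -12, -19) = -12
Root (Player 2): min(2, 17, -12) = -12
Player 2 picks the child with the lowest value: H (value -12).

H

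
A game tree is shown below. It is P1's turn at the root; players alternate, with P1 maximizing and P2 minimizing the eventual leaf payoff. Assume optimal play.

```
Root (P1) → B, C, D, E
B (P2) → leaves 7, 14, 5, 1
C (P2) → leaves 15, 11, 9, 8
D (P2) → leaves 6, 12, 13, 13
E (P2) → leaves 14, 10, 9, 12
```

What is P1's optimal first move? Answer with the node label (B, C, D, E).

B (P2): min(7, 14, 5, 1) = 1
C (P2): min(15, 11, 9, 8) = 8
D (P2): min(6, 12, 13, 13) = 6
E (P2): min(14, 10, 9, 12) = 9
Root (P1): max(1, 8, 6, 9) = 9
P1 picks the child with the highest value: E (value 9).

E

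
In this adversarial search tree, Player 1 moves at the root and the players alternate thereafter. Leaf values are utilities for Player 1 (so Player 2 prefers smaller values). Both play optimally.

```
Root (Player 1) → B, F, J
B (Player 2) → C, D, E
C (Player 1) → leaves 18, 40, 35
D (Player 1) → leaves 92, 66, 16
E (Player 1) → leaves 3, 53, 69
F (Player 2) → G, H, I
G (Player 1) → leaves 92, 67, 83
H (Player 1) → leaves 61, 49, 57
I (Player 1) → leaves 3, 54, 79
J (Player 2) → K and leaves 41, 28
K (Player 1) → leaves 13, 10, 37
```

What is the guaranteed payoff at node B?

40

C: max(18, 40, 35) = 40
D: max(92, 66, 16) = 92
E: max(3, 53, 69) = 69
B: min(40, 92, 69) = 40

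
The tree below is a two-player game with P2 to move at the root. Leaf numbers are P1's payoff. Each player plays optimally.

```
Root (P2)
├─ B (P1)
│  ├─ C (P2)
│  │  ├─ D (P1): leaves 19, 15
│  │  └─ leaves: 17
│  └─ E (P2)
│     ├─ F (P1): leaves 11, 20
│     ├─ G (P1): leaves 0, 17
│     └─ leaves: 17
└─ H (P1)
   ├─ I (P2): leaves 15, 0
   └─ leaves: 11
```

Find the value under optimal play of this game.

11

D (P1): max(19, 15) = 19
C (P2): min(19, 17) = 17
F (P1): max(11, 20) = 20
G (P1): max(0, 17) = 17
E (P2): min(20, 17, 17) = 17
B (P1): max(17, 17) = 17
I (P2): min(15, 0) = 0
H (P1): max(0, 11) = 11
Root (P2): min(17, 11) = 11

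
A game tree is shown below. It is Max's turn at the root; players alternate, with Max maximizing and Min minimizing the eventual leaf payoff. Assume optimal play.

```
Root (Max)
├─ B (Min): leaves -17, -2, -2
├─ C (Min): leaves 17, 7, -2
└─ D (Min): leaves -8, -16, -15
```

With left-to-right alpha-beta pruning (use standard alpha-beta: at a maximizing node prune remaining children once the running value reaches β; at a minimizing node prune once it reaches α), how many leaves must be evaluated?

B [α=-∞,β=+∞]: v=-17
C [α=-17,β=+∞]: v=-2
D [α=-2,β=+∞]: v=-8 after child 1 ≤ α → α-cutoff, skip 2
Root [α=-∞,β=+∞]: v=-2
Leaves evaluated: 7 of 9.

7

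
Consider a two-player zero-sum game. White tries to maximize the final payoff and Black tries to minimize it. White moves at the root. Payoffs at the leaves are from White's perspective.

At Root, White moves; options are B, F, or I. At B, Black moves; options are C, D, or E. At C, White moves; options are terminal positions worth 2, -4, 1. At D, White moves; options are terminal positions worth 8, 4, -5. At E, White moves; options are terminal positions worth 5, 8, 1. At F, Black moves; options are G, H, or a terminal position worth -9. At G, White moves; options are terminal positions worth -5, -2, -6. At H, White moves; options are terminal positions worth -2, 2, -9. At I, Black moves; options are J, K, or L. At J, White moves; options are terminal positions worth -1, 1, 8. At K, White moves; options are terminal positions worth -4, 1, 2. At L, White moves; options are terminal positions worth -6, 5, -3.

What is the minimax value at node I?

J: max(-1, 1, 8) = 8
K: max(-4, 1, 2) = 2
L: max(-6, 5, -3) = 5
I: min(8, 2, 5) = 2

2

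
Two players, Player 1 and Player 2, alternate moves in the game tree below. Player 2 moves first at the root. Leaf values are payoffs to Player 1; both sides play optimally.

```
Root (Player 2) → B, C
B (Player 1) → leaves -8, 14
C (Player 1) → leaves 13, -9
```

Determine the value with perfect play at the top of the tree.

13

B (Player 1): max(-8, 14) = 14
C (Player 1): max(13, -9) = 13
Root (Player 2): min(14, 13) = 13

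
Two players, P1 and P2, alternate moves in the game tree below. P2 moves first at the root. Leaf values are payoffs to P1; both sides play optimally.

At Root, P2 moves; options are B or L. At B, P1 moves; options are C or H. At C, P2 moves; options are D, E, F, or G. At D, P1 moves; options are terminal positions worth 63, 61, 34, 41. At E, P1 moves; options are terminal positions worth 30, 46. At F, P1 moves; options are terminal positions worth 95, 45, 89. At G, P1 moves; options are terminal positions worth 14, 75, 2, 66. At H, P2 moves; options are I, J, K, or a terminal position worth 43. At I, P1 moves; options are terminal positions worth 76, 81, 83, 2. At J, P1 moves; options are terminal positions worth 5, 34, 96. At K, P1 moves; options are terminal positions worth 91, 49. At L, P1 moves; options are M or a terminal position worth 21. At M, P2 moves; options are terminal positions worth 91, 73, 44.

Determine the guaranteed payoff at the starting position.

44

D (P1): max(63, 61, 34, 41) = 63
E (P1): max(30, 46) = 46
F (P1): max(95, 45, 89) = 95
G (P1): max(14, 75, 2, 66) = 75
C (P2): min(63, 46, 95, 75) = 46
I (P1): max(76, 81, 83, 2) = 83
J (P1): max(5, 34, 96) = 96
K (P1): max(91, 49) = 91
H (P2): min(83, 96, 91, 43) = 43
B (P1): max(46, 43) = 46
M (P2): min(91, 73, 44) = 44
L (P1): max(44, 21) = 44
Root (P2): min(46, 44) = 44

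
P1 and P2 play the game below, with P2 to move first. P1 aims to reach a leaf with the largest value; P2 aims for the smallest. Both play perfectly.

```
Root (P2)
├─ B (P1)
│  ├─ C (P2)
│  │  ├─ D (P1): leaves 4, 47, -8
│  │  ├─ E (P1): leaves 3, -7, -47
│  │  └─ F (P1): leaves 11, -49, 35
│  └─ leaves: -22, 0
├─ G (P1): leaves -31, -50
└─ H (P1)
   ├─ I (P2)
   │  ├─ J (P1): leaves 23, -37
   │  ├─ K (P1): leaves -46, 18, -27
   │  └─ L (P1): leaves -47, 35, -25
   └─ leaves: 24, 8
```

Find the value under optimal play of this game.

D (P1): max(4, 47, -8) = 47
E (P1): max(3, -7, -47) = 3
F (P1): max(11, -49, 35) = 35
C (P2): min(47, 3, 35) = 3
B (P1): max(3, -22, 0) = 3
G (P1): max(-31, -50) = -31
J (P1): max(23, -37) = 23
K (P1): max(-46, 18, -27) = 18
L (P1): max(-47, 35, -25) = 35
I (P2): min(23, 18, 35) = 18
H (P1): max(18, 24, 8) = 24
Root (P2): min(3, -31, 24) = -31

-31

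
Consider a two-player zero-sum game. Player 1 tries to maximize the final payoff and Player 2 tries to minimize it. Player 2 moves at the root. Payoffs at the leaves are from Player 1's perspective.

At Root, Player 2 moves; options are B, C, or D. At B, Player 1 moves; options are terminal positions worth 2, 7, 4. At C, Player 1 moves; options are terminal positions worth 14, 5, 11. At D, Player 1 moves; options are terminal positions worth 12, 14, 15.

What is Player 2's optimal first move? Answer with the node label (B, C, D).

B

B (Player 1): max(2, 7, 4) = 7
C (Player 1): max(14, 5, 11) = 14
D (Player 1): max(12, 14, 15) = 15
Root (Player 2): min(7, 14, 15) = 7
Player 2 picks the child with the lowest value: B (value 7).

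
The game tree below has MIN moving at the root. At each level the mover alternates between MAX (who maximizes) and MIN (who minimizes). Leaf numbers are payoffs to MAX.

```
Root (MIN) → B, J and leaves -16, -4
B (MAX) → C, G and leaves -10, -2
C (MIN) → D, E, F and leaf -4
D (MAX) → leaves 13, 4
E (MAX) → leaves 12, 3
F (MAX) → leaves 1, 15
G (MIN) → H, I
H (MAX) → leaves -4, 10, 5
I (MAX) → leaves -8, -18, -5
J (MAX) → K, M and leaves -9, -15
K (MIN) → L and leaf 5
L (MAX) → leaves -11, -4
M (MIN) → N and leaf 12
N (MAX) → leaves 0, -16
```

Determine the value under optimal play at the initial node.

-16

D (MAX): max(13, 4) = 13
E (MAX): max(12, 3) = 12
F (MAX): max(1, 15) = 15
C (MIN): min(13, 12, 15, -4) = -4
H (MAX): max(-4, 10, 5) = 10
I (MAX): max(-8, -18, -5) = -5
G (MIN): min(10, -5) = -5
B (MAX): max(-4, -5, -10, -2) = -2
L (MAX): max(-11, -4) = -4
K (MIN): min(-4, 5) = -4
N (MAX): max(0, -16) = 0
M (MIN): min(0, 12) = 0
J (MAX): max(-4, 0, -9, -15) = 0
Root (MIN): min(-2, 0, -16, -4) = -16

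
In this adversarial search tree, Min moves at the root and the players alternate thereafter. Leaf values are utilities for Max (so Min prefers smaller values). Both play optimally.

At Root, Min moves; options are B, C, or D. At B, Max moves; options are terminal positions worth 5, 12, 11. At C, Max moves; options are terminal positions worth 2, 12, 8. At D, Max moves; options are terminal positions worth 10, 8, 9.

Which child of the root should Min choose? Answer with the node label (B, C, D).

D

B (Max): max(5, 12, 11) = 12
C (Max): max(2, 12, 8) = 12
D (Max): max(10, 8, 9) = 10
Root (Min): min(12, 12, 10) = 10
Min picks the child with the lowest value: D (value 10).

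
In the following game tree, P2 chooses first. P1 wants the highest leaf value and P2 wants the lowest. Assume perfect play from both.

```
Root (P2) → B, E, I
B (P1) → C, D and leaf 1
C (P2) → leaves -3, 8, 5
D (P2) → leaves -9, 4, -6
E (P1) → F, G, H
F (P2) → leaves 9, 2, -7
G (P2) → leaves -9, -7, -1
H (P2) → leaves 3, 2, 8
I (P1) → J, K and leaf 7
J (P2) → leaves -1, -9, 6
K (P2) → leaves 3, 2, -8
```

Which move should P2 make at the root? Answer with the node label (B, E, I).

B

C (P2): min(-3, 8, 5) = -3
D (P2): min(-9, 4, -6) = -9
B (P1): max(-3, -9, 1) = 1
F (P2): min(9, 2, -7) = -7
G (P2): min(-9, -7, -1) = -9
H (P2): min(3, 2, 8) = 2
E (P1): max(-7, -9, 2) = 2
J (P2): min(-1, -9, 6) = -9
K (P2): min(3, 2, -8) = -8
I (P1): max(-9, -8, 7) = 7
Root (P2): min(1, 2, 7) = 1
P2 picks the child with the lowest value: B (value 1).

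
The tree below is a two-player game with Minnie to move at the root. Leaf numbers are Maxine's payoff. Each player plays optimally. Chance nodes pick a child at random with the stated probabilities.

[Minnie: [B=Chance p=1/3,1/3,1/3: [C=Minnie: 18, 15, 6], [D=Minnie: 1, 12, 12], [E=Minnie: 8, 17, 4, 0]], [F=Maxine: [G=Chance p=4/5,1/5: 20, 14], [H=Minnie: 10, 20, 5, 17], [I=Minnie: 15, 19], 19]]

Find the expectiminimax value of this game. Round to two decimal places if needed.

C (Minnie): min(18, 15, 6) = 6
D (Minnie): min(1, 12, 12) = 1
E (Minnie): min(8, 17, 4, 0) = 0
B (Chance): 1/3·6 + 1/3·1 + 1/3·0 = 2.33
G (Chance): 4/5·20 + 1/5·14 = 18.8
H (Minnie): min(10, 20, 5, 17) = 5
I (Minnie): min(15, 19) = 15
F (Maxine): max(18.8, 5, 15, 19) = 19
Root (Minnie): min(2.33, 19) = 2.33

2.33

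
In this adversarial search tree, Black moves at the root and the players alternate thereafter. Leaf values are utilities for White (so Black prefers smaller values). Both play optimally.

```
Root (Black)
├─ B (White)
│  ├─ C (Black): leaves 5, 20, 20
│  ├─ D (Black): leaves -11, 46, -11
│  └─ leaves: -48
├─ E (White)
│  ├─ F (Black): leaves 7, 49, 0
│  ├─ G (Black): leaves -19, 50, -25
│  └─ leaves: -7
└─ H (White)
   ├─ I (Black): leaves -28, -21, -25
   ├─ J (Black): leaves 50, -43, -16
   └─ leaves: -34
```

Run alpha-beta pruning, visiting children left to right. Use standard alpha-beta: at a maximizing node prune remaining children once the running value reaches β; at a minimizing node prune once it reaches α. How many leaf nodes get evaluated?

16

C [α=-∞,β=+∞]: v=5
D [α=5,β=+∞]: v=-11 after child 1 ≤ α → α-cutoff, skip 2
B [α=-∞,β=+∞]: v=5
F [α=-∞,β=5]: v=0
G [α=0,β=5]: v=-19 after child 1 ≤ α → α-cutoff, skip 2
E [α=-∞,β=5]: v=0
I [α=-∞,β=0]: v=-28
J [α=-28,β=0]: v=-43 after child 2 ≤ α → α-cutoff, skip 1
H [α=-∞,β=0]: v=-28
Root [α=-∞,β=+∞]: v=-28
Leaves evaluated: 16 of 21.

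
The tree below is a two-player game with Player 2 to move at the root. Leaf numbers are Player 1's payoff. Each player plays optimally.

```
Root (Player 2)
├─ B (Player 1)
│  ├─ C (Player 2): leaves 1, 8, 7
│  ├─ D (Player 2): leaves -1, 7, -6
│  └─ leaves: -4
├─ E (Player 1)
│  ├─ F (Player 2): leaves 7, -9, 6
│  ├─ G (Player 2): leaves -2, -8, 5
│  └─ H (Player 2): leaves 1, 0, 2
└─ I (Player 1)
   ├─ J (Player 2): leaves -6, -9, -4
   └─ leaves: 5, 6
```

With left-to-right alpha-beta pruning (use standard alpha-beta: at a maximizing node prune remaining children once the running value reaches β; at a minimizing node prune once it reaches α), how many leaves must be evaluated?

18

C [α=-∞,β=+∞]: v=1
D [α=1,β=+∞]: v=-1 after child 1 ≤ α → α-cutoff, skip 2
B [α=-∞,β=+∞]: v=1
F [α=-∞,β=1]: v=-9
G [α=-9,β=1]: v=-8
H [α=-8,β=1]: v=0
E [α=-∞,β=1]: v=0
J [α=-∞,β=0]: v=-9
I [α=-∞,β=0]: v=5 after child 2 ≥ β → β-cutoff, skip 1
Root [α=-∞,β=+∞]: v=0
Leaves evaluated: 18 of 21.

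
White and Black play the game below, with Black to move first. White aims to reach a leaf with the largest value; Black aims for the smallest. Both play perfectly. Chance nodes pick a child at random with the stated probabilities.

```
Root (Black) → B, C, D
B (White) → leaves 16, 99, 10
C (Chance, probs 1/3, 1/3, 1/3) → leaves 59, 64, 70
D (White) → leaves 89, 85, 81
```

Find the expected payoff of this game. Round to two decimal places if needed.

64.33

B (White): max(16, 99, 10) = 99
C (Chance): 1/3·59 + 1/3·64 + 1/3·70 = 64.33
D (White): max(89, 85, 81) = 89
Root (Black): min(99, 64.33, 89) = 64.33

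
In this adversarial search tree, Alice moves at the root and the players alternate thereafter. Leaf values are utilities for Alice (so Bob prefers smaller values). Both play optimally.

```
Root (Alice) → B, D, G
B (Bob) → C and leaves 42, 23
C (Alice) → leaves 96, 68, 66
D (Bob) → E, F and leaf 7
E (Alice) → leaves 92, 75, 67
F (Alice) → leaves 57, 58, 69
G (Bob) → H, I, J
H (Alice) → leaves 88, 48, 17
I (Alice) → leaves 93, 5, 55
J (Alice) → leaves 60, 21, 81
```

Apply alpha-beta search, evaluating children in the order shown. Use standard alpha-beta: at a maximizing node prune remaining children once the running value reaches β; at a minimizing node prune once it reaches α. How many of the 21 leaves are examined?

19

C [α=-∞,β=+∞]: v=96
B [α=-∞,β=+∞]: v=23
E [α=23,β=+∞]: v=92
F [α=23,β=92]: v=69
D [α=23,β=+∞]: v=7
H [α=23,β=+∞]: v=88
I [α=23,β=88]: v=93 after child 1 ≥ β → β-cutoff, skip 2
J [α=23,β=88]: v=81
G [α=23,β=+∞]: v=81
Root [α=-∞,β=+∞]: v=81
Leaves evaluated: 19 of 21.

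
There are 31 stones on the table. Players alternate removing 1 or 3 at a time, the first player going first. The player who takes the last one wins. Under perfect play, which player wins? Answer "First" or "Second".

First

i:   0  1  2  3  4  5  6  7  8  9 10 11 12 13 14 15 16 17 18 19 20 21 22 23 24 25 26 27 28 29 30 31
     L  W  L  W  L  W  L  W  L  W  L  W  L  W  L  W  L  W  L  W  L  W  L  W  L  W  L  W  L  W  L  W
Position 31 is W, so the first player wins.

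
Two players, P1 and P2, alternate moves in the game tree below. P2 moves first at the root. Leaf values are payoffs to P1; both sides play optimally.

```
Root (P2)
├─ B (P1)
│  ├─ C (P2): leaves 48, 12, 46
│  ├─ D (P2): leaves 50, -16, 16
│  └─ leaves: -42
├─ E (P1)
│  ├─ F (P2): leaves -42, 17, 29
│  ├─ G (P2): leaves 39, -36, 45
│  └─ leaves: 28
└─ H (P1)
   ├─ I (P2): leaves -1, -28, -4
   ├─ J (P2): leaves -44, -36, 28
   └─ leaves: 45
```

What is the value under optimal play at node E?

F: min(-42, 17, 29) = -42
G: min(39, -36, 45) = -36
E: max(-42, -36, 28) = 28

28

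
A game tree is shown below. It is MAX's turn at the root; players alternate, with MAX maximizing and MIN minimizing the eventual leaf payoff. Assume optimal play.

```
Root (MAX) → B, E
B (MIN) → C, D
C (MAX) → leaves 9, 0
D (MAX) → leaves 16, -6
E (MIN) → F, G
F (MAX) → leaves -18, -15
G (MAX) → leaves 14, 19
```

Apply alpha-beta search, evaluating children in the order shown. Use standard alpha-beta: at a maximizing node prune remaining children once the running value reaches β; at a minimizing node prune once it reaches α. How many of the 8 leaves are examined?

5

C [α=-∞,β=+∞]: v=9
D [α=-∞,β=9]: v=16 after child 1 ≥ β → β-cutoff, skip 1
B [α=-∞,β=+∞]: v=9
F [α=9,β=+∞]: v=-15
E [α=9,β=+∞]: v=-15 after child 1 ≤ α → α-cutoff, skip 1
Root [α=-∞,β=+∞]: v=9
Leaves evaluated: 5 of 8.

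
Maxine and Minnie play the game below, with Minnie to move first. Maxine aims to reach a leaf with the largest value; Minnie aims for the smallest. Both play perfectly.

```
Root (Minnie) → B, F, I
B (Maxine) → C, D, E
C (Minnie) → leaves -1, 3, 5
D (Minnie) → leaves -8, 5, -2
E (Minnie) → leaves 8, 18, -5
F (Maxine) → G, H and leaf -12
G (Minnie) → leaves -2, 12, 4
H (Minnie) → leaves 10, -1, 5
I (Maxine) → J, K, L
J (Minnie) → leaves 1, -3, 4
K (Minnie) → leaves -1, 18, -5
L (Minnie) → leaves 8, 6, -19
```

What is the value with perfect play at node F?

-1

G: min(-2, 12, 4) = -2
H: min(10, -1, 5) = -1
F: max(-2, -1, -12) = -1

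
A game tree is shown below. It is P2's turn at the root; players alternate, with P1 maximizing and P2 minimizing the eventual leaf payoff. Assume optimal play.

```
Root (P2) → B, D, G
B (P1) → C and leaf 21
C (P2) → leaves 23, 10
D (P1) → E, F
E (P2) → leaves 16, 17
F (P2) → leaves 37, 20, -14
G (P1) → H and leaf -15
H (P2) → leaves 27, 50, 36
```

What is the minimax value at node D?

16

E: min(16, 17) = 16
F: min(37, 20, -14) = -14
D: max(16, -14) = 16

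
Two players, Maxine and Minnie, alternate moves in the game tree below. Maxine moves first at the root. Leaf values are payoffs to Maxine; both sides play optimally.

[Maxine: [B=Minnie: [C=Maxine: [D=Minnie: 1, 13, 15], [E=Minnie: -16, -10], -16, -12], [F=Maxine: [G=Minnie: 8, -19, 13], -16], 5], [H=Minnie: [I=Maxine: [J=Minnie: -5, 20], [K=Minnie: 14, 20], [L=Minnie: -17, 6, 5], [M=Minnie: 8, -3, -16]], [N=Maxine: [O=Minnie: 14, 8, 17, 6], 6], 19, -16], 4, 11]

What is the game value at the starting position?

11

D (Minnie): min(1, 13, 15) = 1
E (Minnie): min(-16, -10) = -16
C (Maxine): max(1, -16, -16, -12) = 1
G (Minnie): min(8, -19, 13) = -19
F (Maxine): max(-19, -16) = -16
B (Minnie): min(1, -16, 5) = -16
J (Minnie): min(-5, 20) = -5
K (Minnie): min(14, 20) = 14
L (Minnie): min(-17, 6, 5) = -17
M (Minnie): min(8, -3, -16) = -16
I (Maxine): max(-5, 14, -17, -16) = 14
O (Minnie): min(14, 8, 17, 6) = 6
N (Maxine): max(6, 6) = 6
H (Minnie): min(14, 6, 19, -16) = -16
Root (Maxine): max(-16, -16, 4, 11) = 11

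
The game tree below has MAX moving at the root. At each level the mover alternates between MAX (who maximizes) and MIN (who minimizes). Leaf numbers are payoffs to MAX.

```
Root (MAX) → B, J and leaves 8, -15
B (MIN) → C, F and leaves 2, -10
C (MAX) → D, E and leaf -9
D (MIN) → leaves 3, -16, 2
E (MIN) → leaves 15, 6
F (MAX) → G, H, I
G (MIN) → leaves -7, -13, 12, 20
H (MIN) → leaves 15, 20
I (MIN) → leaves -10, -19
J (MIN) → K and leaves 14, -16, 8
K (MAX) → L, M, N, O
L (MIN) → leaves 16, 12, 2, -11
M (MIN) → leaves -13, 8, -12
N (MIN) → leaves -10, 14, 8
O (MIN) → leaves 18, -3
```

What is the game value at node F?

G: min(-7, -13, 12, 20) = -13
H: min(15, 20) = 15
I: min(-10, -19) = -19
F: max(-13, 15, -19) = 15

15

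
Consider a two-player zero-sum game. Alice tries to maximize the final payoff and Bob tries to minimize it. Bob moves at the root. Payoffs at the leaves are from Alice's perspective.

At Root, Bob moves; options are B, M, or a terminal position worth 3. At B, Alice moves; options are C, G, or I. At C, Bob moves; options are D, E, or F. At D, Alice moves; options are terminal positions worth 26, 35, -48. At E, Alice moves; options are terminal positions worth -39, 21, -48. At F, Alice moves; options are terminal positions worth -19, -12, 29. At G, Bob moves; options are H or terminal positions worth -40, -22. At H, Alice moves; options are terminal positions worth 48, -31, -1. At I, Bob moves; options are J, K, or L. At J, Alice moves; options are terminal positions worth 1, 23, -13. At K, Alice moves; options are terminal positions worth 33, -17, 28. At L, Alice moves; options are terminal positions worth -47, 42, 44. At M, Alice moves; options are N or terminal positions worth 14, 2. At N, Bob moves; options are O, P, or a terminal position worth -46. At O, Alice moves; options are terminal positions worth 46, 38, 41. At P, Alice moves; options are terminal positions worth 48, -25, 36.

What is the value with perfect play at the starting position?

D (Alice): max(26, 35, -48) = 35
E (Alice): max(-39, 21, -48) = 21
F (Alice): max(-19, -12, 29) = 29
C (Bob): min(35, 21, 29) = 21
H (Alice): max(48, -31, -1) = 48
G (Bob): min(48, -40, -22) = -40
J (Alice): max(1, 23, -13) = 23
K (Alice): max(33, -17, 28) = 33
L (Alice): max(-47, 42, 44) = 44
I (Bob): min(23, 33, 44) = 23
B (Alice): max(21, -40, 23) = 23
O (Alice): max(46, 38, 41) = 46
P (Alice): max(48, -25, 36) = 48
N (Bob): min(46, 48, -46) = -46
M (Alice): max(-46, 14, 2) = 14
Root (Bob): min(23, 14, 3) = 3

3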